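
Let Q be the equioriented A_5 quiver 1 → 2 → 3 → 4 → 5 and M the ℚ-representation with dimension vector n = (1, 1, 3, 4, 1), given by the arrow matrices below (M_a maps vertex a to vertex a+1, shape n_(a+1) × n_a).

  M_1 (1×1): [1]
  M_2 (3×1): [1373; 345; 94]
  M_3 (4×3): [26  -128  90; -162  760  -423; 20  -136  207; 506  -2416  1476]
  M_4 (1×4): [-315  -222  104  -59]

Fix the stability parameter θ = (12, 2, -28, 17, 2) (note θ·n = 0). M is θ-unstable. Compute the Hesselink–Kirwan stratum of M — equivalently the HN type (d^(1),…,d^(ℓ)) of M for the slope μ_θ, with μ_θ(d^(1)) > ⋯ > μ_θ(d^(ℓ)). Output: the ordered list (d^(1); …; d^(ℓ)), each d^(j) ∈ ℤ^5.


Via rank(M_{q-1}∘⋯∘M_p): M ≅ I[1,4], I[3,3], I[3,4], I[4,4], I[4,5].
μ_θ-semistable layers: μ^(1)=17; μ^(2)=19/2; μ^(3)=-14/3; μ^(4)=-28

((0, 0, 0, 3, 0); (0, 0, 0, 1, 1); (1, 1, 1, 0, 0); (0, 0, 2, 0, 0))


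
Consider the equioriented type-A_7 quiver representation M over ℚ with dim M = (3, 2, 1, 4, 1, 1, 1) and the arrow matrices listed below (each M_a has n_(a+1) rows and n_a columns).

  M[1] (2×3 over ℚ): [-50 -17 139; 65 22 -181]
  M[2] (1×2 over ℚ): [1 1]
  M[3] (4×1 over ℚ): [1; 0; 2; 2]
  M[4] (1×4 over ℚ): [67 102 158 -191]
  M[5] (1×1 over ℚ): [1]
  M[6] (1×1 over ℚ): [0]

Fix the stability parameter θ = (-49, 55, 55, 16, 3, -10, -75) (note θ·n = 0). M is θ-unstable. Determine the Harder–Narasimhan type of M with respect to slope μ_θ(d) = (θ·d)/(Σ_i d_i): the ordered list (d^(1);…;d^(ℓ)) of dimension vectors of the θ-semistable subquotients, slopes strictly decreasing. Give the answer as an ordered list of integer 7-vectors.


Via rank(M_{q-1}∘⋯∘M_p): M ≅ I[1,1], I[1,2], I[1,6], I[4,4]^3, I[7,7].
μ_θ-semistable layers: μ^(1)=55; μ^(2)=119/5; μ^(3)=16; μ^(4)=-49; μ^(5)=-75

((0, 1, 0, 0, 0, 0, 0); (0, 1, 1, 1, 1, 1, 0); (0, 0, 0, 3, 0, 0, 0); (3, 0, 0, 0, 0, 0, 0); (0, 0, 0, 0, 0, 0, 1))


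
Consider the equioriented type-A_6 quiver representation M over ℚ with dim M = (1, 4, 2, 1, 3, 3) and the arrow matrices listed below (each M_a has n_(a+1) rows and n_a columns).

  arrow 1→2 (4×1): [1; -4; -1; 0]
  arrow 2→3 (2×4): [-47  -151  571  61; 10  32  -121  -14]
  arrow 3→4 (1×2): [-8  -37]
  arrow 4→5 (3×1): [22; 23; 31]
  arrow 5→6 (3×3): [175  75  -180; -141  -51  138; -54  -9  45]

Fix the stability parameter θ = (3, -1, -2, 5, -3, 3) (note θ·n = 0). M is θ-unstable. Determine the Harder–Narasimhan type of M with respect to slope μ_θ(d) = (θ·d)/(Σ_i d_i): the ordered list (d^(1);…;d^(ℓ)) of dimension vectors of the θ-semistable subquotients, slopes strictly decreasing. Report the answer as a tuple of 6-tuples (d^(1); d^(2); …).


Via rank(M_{q-1}∘⋯∘M_p): M ≅ I[1,6], I[2,2]^2, I[2,3], I[5,5], I[5,6], I[6,6].
μ_θ-semistable layers: μ^(1)=3; μ^(2)=1; μ^(3)=0; μ^(4)=-1; μ^(5)=-3/2; μ^(6)=-3

((0, 0, 0, 0, 0, 3); (0, 0, 0, 1, 1, 0); (1, 1, 1, 0, 0, 0); (0, 2, 0, 0, 0, 0); (0, 1, 1, 0, 0, 0); (0, 0, 0, 0, 2, 0))


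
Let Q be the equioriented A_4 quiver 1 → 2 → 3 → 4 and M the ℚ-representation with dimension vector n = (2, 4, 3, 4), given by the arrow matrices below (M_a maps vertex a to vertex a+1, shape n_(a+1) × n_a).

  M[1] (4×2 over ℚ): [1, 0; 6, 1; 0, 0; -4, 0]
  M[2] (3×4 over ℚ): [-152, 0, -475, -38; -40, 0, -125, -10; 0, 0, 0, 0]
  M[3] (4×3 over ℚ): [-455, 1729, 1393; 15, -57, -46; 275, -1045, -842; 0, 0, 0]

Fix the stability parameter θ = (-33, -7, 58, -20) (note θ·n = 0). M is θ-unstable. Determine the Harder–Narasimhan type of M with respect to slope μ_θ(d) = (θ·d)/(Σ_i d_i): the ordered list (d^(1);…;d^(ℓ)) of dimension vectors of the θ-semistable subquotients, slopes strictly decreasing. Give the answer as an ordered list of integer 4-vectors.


Interval decomposition of M: I[1,2]^2, I[2,2], I[2,3], I[3,4]^2, I[4,4]^2.
HN type (ℓ=5): μ^(1)=58; μ^(2)=19; μ^(3)=-7; μ^(4)=-20; μ^(5)=-33

((0, 0, 1, 0); (0, 0, 2, 2); (0, 4, 0, 0); (0, 0, 0, 2); (2, 0, 0, 0))


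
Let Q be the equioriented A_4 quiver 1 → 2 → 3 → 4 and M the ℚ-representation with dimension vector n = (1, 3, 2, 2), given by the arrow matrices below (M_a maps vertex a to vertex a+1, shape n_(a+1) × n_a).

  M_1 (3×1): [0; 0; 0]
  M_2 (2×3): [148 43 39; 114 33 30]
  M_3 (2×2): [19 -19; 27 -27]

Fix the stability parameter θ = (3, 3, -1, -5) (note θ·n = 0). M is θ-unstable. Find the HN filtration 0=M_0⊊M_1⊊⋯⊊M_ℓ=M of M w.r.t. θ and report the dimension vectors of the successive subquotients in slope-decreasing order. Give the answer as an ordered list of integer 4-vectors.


Interval decomposition of M: I[1,1], I[2,2], I[2,3], I[2,4], I[4,4].
HN type (ℓ=4): μ^(1)=3; μ^(2)=1; μ^(3)=-1; μ^(4)=-5

((1, 1, 0, 0); (0, 1, 1, 0); (0, 1, 1, 1); (0, 0, 0, 1))


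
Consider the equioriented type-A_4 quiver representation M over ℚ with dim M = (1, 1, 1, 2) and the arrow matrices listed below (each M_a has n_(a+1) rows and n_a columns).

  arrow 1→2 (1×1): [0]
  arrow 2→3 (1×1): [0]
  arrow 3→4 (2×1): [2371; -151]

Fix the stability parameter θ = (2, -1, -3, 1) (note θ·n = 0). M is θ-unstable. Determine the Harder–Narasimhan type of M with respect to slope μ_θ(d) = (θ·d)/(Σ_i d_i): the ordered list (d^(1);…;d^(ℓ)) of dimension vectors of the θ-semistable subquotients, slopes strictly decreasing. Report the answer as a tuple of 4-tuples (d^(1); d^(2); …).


Interval decomposition of M: I[1,1], I[2,2], I[3,4], I[4,4].
HN type (ℓ=4): μ^(1)=2; μ^(2)=1; μ^(3)=-1; μ^(4)=-3

((1, 0, 0, 0); (0, 0, 0, 2); (0, 1, 0, 0); (0, 0, 1, 0))


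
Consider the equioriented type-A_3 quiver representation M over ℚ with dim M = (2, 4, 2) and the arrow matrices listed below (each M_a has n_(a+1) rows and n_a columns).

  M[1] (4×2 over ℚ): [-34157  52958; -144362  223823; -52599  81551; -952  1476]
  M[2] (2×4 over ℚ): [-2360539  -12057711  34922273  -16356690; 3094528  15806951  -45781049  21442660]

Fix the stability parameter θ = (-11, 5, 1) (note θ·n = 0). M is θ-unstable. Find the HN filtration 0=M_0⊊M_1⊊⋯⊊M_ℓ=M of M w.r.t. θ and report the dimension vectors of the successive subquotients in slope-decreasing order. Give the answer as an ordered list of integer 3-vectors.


Via rank(M_{q-1}∘⋯∘M_p): M ≅ I[1,2], I[1,3], I[2,2], I[2,3].
μ_θ-semistable layers: μ^(1)=5; μ^(2)=3; μ^(3)=-11

((0, 2, 0); (0, 2, 2); (2, 0, 0))


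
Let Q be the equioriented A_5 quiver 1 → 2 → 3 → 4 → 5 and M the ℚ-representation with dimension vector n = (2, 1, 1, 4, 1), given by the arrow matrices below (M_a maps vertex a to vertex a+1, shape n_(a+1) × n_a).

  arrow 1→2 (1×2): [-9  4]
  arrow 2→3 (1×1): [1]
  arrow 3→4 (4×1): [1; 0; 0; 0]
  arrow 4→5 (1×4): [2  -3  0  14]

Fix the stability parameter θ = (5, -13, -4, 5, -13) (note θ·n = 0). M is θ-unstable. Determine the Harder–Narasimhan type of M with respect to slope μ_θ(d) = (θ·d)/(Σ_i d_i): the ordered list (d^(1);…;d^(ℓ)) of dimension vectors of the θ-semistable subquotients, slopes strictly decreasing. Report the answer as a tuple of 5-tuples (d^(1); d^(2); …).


Via rank(M_{q-1}∘⋯∘M_p): M ≅ I[1,1], I[1,5], I[4,4]^3.
μ_θ-semistable layers: μ^(1)=5; μ^(2)=-4

((1, 0, 0, 3, 0); (1, 1, 1, 1, 1))


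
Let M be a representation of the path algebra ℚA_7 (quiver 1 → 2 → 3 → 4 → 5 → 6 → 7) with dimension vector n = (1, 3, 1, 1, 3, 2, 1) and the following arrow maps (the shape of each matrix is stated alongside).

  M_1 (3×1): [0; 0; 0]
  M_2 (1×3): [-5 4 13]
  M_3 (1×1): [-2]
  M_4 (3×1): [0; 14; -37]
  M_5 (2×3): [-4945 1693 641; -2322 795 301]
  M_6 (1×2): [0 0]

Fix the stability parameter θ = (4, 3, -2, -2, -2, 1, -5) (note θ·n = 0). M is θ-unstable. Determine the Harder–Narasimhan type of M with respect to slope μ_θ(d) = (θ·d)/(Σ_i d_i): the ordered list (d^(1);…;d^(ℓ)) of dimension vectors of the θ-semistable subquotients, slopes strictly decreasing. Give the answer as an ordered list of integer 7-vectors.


Via rank(M_{q-1}∘⋯∘M_p): M ≅ I[1,1], I[2,2]^2, I[2,6], I[5,5], I[5,6], I[7,7].
μ_θ-semistable layers: μ^(1)=4; μ^(2)=3; μ^(3)=1; μ^(4)=-3/4; μ^(5)=-2; μ^(6)=-5

((1, 0, 0, 0, 0, 0, 0); (0, 2, 0, 0, 0, 0, 0); (0, 0, 0, 0, 0, 2, 0); (0, 1, 1, 1, 1, 0, 0); (0, 0, 0, 0, 2, 0, 0); (0, 0, 0, 0, 0, 0, 1))


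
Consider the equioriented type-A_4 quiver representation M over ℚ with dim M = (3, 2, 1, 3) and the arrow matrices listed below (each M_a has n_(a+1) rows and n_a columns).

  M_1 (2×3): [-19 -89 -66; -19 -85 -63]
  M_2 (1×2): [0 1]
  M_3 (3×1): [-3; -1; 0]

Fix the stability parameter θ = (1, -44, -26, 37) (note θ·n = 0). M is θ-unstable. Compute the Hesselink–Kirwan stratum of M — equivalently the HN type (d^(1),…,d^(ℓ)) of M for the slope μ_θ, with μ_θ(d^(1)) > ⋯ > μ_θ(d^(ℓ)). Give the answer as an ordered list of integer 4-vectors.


Via rank(M_{q-1}∘⋯∘M_p): M ≅ I[1,1], I[1,2], I[1,4], I[4,4]^2.
μ_θ-semistable layers: μ^(1)=37; μ^(2)=1; μ^(3)=-43/2; μ^(4)=-23

((0, 0, 0, 3); (1, 0, 0, 0); (1, 1, 0, 0); (1, 1, 1, 0))


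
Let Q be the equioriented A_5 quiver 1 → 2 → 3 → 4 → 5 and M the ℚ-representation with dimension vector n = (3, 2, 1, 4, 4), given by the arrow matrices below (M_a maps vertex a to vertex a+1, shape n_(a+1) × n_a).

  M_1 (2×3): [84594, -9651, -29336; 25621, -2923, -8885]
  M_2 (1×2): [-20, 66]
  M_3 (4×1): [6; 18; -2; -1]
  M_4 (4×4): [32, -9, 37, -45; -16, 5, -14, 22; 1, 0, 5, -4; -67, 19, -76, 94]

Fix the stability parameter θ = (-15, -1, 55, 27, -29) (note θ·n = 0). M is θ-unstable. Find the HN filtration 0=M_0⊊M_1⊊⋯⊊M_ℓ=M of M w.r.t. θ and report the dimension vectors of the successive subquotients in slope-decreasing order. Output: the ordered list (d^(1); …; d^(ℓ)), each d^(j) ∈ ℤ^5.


Via rank(M_{q-1}∘⋯∘M_p): M ≅ I[1,1], I[1,2], I[1,5], I[4,5]^3.
μ_θ-semistable layers: μ^(1)=53/3; μ^(2)=-1; μ^(3)=-15

((0, 0, 1, 1, 1); (0, 2, 0, 3, 3); (3, 0, 0, 0, 0))


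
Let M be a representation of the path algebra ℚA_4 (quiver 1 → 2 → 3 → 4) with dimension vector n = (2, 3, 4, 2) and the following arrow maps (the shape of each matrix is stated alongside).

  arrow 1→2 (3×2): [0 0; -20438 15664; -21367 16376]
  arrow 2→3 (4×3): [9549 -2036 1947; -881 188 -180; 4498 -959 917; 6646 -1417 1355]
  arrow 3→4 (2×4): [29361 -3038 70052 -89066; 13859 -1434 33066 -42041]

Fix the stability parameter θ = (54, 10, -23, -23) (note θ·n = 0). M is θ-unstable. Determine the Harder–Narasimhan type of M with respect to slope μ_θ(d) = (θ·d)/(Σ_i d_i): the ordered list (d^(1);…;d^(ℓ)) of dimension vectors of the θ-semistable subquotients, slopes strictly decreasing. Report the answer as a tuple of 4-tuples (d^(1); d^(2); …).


Interval decomposition of M: I[1,1], I[1,4], I[2,3], I[2,4], I[3,3].
HN type (ℓ=5): μ^(1)=54; μ^(2)=9/2; μ^(3)=-13/2; μ^(4)=-12; μ^(5)=-23

((1, 0, 0, 0); (1, 1, 1, 1); (0, 1, 1, 0); (0, 1, 1, 1); (0, 0, 1, 0))


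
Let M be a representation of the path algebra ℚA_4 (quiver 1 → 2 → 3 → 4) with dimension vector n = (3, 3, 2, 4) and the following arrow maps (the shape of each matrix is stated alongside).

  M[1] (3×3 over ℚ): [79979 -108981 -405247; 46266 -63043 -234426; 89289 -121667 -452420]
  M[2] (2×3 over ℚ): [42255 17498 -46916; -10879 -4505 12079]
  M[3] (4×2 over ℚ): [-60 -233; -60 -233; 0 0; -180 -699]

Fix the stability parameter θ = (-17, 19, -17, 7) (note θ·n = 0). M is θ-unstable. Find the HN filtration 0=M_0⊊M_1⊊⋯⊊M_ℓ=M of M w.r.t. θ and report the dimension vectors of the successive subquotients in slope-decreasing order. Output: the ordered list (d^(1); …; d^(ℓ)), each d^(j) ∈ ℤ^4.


Interval decomposition of M: I[1,2], I[1,3], I[1,4], I[4,4]^3.
HN type (ℓ=4): μ^(1)=19; μ^(2)=7; μ^(3)=1; μ^(4)=-17

((0, 1, 0, 0); (0, 0, 0, 4); (0, 2, 2, 0); (3, 0, 0, 0))


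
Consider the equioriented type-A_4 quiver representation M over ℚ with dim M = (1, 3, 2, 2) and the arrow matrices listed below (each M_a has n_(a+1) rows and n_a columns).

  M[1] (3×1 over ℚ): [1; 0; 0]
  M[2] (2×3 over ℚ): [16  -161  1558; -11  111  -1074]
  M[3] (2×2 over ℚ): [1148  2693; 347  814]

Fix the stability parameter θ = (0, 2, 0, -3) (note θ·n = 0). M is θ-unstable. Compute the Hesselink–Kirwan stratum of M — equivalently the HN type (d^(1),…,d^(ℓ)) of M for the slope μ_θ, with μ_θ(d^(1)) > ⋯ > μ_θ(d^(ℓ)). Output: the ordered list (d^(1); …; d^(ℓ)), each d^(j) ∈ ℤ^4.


Barcode: M ≅ I[1,4], I[2,2], I[2,4]. HN layers by μ_θ (3 steps, strictly decreasing):
  μ^(1)=2; μ^(2)=-1/4; μ^(3)=-1/3

((0, 1, 0, 0); (1, 1, 1, 1); (0, 1, 1, 1))


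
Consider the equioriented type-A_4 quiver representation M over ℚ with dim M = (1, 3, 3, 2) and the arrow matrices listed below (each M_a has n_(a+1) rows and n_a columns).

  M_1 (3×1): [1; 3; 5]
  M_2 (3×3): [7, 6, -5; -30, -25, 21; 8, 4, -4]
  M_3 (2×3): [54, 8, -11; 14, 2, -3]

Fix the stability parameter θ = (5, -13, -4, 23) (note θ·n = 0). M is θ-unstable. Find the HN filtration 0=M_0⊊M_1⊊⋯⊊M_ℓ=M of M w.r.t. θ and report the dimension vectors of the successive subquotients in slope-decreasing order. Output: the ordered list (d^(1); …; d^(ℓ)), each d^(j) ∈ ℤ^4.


Via rank(M_{q-1}∘⋯∘M_p): M ≅ I[1,2], I[2,4]^2, I[3,3].
μ_θ-semistable layers: μ^(1)=23; μ^(2)=-4; μ^(3)=-13

((0, 0, 0, 2); (1, 1, 3, 0); (0, 2, 0, 0))


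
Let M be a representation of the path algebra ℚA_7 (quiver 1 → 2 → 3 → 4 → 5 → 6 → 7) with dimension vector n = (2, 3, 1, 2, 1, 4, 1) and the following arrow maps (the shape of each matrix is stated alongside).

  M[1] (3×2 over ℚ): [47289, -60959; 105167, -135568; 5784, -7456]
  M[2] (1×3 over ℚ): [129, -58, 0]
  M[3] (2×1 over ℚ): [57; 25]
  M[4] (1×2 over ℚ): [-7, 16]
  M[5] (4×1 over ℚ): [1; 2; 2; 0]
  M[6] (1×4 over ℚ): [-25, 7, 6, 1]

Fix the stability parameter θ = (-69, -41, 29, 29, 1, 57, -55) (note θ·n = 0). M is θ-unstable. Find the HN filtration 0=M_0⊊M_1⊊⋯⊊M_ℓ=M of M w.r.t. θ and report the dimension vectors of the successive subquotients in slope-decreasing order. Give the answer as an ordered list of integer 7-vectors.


Barcode: M ≅ I[1,2], I[1,7], I[2,2], I[4,4], I[6,6]^3. HN layers by μ_θ (5 steps, strictly decreasing):
  μ^(1)=57; μ^(2)=29; μ^(3)=61/5; μ^(4)=-41; μ^(5)=-69

((0, 0, 0, 0, 0, 3, 0); (0, 0, 0, 1, 0, 0, 0); (0, 0, 1, 1, 1, 1, 1); (0, 3, 0, 0, 0, 0, 0); (2, 0, 0, 0, 0, 0, 0))


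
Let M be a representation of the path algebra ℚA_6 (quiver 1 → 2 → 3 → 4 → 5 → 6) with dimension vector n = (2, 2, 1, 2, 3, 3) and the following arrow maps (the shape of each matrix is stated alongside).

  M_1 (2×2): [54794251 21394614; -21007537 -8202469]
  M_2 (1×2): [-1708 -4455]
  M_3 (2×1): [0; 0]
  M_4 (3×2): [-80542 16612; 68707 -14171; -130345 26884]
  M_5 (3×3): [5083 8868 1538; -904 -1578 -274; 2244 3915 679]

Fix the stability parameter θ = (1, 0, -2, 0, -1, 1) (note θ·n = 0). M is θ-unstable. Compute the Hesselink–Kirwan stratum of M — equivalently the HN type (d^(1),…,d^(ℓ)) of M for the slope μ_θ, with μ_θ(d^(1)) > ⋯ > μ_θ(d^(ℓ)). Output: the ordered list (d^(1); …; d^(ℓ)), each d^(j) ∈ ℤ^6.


Via rank(M_{q-1}∘⋯∘M_p): M ≅ I[1,2], I[1,3], I[4,5], I[4,6], I[5,6], I[6,6].
μ_θ-semistable layers: μ^(1)=1; μ^(2)=1/2; μ^(3)=-1/3; μ^(4)=-1/2; μ^(5)=-1

((0, 0, 0, 0, 0, 3); (1, 1, 0, 0, 0, 0); (1, 1, 1, 0, 0, 0); (0, 0, 0, 2, 2, 0); (0, 0, 0, 0, 1, 0))


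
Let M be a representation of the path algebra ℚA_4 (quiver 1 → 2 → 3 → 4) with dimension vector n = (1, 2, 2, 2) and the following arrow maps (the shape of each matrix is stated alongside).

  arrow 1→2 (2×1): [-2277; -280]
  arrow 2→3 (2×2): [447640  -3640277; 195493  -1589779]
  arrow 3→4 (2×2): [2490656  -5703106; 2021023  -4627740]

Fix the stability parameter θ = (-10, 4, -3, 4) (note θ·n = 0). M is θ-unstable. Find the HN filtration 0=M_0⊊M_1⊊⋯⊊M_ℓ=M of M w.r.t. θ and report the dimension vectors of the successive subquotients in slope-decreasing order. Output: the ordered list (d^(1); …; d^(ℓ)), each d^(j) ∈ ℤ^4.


Barcode: M ≅ I[1,4], I[2,4]. HN layers by μ_θ (3 steps, strictly decreasing):
  μ^(1)=4; μ^(2)=1/2; μ^(3)=-10

((0, 0, 0, 2); (0, 2, 2, 0); (1, 0, 0, 0))


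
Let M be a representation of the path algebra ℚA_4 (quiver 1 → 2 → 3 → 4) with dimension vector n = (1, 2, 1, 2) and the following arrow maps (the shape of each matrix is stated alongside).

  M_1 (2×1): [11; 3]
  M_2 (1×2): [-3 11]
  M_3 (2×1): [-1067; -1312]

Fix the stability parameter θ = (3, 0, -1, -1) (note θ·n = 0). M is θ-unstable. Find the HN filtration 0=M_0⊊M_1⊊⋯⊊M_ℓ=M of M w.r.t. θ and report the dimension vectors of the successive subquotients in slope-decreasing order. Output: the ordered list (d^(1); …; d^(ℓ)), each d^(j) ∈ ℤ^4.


Barcode: M ≅ I[1,2], I[2,4], I[4,4]. HN layers by μ_θ (3 steps, strictly decreasing):
  μ^(1)=3/2; μ^(2)=-2/3; μ^(3)=-1

((1, 1, 0, 0); (0, 1, 1, 1); (0, 0, 0, 1))


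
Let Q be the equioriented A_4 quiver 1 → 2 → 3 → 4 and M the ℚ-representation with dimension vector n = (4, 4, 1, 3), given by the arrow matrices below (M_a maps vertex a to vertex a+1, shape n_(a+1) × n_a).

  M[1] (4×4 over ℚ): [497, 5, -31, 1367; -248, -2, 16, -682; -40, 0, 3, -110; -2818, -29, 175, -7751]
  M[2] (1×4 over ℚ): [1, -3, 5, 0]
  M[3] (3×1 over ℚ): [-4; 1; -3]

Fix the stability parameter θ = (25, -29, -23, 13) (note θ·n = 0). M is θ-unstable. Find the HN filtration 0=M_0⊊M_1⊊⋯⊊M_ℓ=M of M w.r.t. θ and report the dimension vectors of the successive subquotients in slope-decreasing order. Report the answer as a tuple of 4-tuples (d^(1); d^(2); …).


Via rank(M_{q-1}∘⋯∘M_p): M ≅ I[1,1], I[1,2]^2, I[1,4], I[2,2], I[4,4]^2.
μ_θ-semistable layers: μ^(1)=25; μ^(2)=13; μ^(3)=-2; μ^(4)=-9; μ^(5)=-29

((1, 0, 0, 0); (0, 0, 0, 3); (2, 2, 0, 0); (1, 1, 1, 0); (0, 1, 0, 0))


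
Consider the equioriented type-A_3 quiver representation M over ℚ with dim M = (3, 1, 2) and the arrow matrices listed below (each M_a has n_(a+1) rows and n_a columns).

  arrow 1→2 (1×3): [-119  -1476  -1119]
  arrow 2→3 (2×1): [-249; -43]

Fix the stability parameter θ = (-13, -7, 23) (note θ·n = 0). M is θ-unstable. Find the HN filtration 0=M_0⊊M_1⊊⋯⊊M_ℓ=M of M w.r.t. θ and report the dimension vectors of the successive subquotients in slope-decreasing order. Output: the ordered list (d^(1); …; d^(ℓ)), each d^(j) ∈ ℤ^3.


Interval decomposition of M: I[1,1]^2, I[1,3], I[3,3].
HN type (ℓ=3): μ^(1)=23; μ^(2)=-7; μ^(3)=-13

((0, 0, 2); (0, 1, 0); (3, 0, 0))


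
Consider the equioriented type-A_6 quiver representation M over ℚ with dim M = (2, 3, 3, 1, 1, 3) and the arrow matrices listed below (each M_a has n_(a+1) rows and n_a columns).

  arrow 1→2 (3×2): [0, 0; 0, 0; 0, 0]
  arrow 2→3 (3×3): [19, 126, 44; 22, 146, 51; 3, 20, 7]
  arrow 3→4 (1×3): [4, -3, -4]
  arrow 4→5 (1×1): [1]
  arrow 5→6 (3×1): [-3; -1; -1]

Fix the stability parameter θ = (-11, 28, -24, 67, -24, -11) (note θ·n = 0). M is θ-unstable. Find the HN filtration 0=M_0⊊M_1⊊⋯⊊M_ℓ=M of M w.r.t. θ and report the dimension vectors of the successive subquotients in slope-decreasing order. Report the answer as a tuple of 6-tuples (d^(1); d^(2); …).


Interval decomposition of M: I[1,1]^2, I[2,2], I[2,3], I[2,6], I[3,3], I[6,6]^2.
HN type (ℓ=5): μ^(1)=28; μ^(2)=32/3; μ^(3)=2; μ^(4)=-11; μ^(5)=-24

((0, 1, 0, 0, 0, 0); (0, 0, 0, 1, 1, 1); (0, 2, 2, 0, 0, 0); (2, 0, 0, 0, 0, 2); (0, 0, 1, 0, 0, 0))


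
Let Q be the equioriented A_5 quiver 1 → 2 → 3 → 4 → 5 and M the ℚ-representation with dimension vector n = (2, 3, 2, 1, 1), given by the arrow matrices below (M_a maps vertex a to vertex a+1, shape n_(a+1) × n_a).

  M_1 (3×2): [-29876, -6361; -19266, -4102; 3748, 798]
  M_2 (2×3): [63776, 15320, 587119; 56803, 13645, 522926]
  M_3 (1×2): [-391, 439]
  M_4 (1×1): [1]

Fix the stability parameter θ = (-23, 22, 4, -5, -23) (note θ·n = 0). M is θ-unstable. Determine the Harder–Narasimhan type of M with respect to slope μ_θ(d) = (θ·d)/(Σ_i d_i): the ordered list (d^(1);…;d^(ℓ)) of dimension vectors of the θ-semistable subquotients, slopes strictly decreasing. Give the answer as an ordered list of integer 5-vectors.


Barcode: M ≅ I[1,2], I[1,5], I[2,3]. HN layers by μ_θ (4 steps, strictly decreasing):
  μ^(1)=22; μ^(2)=13; μ^(3)=-1/2; μ^(4)=-23

((0, 1, 0, 0, 0); (0, 1, 1, 0, 0); (0, 1, 1, 1, 1); (2, 0, 0, 0, 0))


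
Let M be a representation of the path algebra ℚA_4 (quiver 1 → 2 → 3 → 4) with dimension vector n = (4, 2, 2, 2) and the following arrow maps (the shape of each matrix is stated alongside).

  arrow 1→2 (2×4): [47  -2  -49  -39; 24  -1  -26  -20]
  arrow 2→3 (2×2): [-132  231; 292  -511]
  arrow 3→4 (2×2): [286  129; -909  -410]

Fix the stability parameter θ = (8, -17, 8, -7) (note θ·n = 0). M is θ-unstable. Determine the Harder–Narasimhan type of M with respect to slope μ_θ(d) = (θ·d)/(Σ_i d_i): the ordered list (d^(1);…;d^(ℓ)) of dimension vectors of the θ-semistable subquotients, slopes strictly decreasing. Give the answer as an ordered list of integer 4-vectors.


Via rank(M_{q-1}∘⋯∘M_p): M ≅ I[1,1]^2, I[1,2], I[1,4], I[3,4].
μ_θ-semistable layers: μ^(1)=8; μ^(2)=1/2; μ^(3)=-9/2

((2, 0, 0, 0); (0, 0, 2, 2); (2, 2, 0, 0))


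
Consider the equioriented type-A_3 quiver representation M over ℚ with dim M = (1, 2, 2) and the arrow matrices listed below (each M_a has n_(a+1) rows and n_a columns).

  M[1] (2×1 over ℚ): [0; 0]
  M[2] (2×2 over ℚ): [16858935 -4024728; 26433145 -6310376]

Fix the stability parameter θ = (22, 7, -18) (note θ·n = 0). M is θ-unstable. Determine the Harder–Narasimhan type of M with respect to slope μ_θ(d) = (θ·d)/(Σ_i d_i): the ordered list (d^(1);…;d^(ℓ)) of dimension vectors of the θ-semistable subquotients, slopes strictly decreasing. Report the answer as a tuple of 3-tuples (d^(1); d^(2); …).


Via rank(M_{q-1}∘⋯∘M_p): M ≅ I[1,1], I[2,2], I[2,3], I[3,3].
μ_θ-semistable layers: μ^(1)=22; μ^(2)=7; μ^(3)=-11/2; μ^(4)=-18

((1, 0, 0); (0, 1, 0); (0, 1, 1); (0, 0, 1))


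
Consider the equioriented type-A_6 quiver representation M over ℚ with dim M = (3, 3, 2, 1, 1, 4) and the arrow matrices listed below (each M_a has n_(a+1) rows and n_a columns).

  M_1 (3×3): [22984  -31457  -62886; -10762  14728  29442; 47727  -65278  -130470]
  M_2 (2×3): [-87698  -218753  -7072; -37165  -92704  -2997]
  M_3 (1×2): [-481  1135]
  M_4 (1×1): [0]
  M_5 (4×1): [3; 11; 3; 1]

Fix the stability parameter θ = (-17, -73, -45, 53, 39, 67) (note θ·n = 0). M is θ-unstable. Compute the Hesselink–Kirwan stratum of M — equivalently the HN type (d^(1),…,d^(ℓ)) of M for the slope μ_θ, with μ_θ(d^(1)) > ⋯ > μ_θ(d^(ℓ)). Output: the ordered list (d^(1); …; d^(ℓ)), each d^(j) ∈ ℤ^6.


Interval decomposition of M: I[1,2], I[1,3], I[1,4], I[5,6], I[6,6]^3.
HN type (ℓ=4): μ^(1)=67; μ^(2)=53; μ^(3)=39; μ^(4)=-45

((0, 0, 0, 0, 0, 4); (0, 0, 0, 1, 0, 0); (0, 0, 0, 0, 1, 0); (3, 3, 2, 0, 0, 0))


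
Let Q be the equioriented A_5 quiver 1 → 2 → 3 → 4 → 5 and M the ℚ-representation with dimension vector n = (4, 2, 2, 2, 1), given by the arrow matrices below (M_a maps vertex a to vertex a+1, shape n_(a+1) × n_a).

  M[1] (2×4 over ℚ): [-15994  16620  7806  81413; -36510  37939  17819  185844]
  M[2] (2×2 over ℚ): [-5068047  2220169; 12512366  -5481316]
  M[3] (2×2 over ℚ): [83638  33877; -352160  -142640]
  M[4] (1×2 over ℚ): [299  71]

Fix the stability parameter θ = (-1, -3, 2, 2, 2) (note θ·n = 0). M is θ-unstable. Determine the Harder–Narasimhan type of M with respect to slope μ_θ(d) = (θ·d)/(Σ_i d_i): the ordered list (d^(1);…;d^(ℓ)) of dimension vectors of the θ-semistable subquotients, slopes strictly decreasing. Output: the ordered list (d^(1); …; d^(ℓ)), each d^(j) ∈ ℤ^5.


Barcode: M ≅ I[1,1]^2, I[1,3], I[1,5], I[4,4]. HN layers by μ_θ (3 steps, strictly decreasing):
  μ^(1)=2; μ^(2)=-1; μ^(3)=-2

((0, 0, 2, 2, 1); (2, 0, 0, 0, 0); (2, 2, 0, 0, 0))


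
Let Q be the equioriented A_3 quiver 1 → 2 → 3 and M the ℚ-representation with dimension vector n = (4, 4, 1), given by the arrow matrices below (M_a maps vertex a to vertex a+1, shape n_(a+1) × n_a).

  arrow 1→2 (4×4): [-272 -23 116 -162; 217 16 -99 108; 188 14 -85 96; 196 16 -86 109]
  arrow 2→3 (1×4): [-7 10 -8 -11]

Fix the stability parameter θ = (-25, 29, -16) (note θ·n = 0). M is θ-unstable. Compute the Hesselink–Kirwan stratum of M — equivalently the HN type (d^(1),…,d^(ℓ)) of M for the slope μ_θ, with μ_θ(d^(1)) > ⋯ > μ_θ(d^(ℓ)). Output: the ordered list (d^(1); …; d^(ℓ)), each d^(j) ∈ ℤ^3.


Barcode: M ≅ I[1,2]^3, I[1,3]. HN layers by μ_θ (3 steps, strictly decreasing):
  μ^(1)=29; μ^(2)=13/2; μ^(3)=-25

((0, 3, 0); (0, 1, 1); (4, 0, 0))


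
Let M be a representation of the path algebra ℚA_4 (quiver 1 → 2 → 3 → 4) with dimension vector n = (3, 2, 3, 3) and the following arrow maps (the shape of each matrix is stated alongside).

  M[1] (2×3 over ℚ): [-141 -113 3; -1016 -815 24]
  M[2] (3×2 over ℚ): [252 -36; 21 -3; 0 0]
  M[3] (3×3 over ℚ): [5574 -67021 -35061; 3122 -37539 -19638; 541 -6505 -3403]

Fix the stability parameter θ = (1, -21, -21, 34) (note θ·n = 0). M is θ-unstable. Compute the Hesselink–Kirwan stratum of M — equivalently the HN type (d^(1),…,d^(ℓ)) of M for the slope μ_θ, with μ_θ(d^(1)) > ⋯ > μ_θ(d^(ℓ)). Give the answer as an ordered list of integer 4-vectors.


Interval decomposition of M: I[1,1], I[1,2], I[1,4], I[3,4]^2.
HN type (ℓ=5): μ^(1)=34; μ^(2)=1; μ^(3)=-10; μ^(4)=-41/3; μ^(5)=-21

((0, 0, 0, 3); (1, 0, 0, 0); (1, 1, 0, 0); (1, 1, 1, 0); (0, 0, 2, 0))


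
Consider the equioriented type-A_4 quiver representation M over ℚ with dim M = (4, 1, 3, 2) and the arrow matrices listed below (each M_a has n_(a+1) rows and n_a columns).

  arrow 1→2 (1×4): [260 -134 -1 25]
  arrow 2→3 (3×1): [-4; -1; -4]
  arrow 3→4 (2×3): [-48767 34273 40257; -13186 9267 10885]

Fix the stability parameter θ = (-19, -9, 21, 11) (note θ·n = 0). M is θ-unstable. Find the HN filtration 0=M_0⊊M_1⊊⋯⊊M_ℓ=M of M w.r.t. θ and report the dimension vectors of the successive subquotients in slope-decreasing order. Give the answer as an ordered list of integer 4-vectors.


Barcode: M ≅ I[1,1]^3, I[1,4], I[3,3], I[3,4]. HN layers by μ_θ (4 steps, strictly decreasing):
  μ^(1)=21; μ^(2)=16; μ^(3)=-9; μ^(4)=-19

((0, 0, 1, 0); (0, 0, 2, 2); (0, 1, 0, 0); (4, 0, 0, 0))


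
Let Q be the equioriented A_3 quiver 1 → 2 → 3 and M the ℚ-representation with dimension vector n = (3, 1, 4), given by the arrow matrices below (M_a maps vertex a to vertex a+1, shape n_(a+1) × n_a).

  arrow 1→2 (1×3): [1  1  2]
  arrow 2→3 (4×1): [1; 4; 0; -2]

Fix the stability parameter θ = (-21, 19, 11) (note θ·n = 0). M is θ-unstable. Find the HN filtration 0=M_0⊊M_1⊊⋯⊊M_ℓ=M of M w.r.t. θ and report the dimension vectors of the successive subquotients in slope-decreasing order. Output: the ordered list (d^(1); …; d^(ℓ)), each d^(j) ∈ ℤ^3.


Interval decomposition of M: I[1,1]^2, I[1,3], I[3,3]^3.
HN type (ℓ=3): μ^(1)=15; μ^(2)=11; μ^(3)=-21

((0, 1, 1); (0, 0, 3); (3, 0, 0))


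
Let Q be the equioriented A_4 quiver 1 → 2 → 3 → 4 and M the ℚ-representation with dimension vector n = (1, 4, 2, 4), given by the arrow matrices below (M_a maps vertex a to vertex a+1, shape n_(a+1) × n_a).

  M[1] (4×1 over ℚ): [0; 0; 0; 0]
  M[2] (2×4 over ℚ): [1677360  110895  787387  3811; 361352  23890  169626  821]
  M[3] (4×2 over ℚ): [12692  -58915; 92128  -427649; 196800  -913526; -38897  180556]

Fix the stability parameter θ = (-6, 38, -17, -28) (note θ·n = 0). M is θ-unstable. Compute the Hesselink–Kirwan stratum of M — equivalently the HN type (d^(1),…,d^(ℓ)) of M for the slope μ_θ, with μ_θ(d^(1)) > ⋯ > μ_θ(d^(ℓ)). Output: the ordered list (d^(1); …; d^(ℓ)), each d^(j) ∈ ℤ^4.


Interval decomposition of M: I[1,1], I[2,2]^2, I[2,4]^2, I[4,4]^2.
HN type (ℓ=4): μ^(1)=38; μ^(2)=-7/3; μ^(3)=-6; μ^(4)=-28

((0, 2, 0, 0); (0, 2, 2, 2); (1, 0, 0, 0); (0, 0, 0, 2))


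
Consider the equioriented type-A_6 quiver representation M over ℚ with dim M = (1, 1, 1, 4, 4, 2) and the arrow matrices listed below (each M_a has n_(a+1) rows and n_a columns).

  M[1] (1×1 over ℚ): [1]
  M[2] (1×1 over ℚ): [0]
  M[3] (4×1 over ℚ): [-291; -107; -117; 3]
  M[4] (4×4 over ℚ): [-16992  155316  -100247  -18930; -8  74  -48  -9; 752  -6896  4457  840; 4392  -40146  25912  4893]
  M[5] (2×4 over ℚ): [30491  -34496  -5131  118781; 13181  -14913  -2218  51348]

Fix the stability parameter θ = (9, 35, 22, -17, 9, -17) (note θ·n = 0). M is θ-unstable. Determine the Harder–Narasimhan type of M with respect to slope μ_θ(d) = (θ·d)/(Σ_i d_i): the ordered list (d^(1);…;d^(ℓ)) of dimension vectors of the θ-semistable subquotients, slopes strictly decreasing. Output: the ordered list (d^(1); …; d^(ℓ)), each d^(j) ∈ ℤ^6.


Barcode: M ≅ I[1,2], I[3,6], I[4,4]^2, I[4,6], I[5,5]^2. HN layers by μ_θ (5 steps, strictly decreasing):
  μ^(1)=35; μ^(2)=9; μ^(3)=-3/4; μ^(4)=-4; μ^(5)=-17

((0, 1, 0, 0, 0, 0); (1, 0, 0, 0, 2, 0); (0, 0, 1, 1, 1, 1); (0, 0, 0, 0, 1, 1); (0, 0, 0, 3, 0, 0))


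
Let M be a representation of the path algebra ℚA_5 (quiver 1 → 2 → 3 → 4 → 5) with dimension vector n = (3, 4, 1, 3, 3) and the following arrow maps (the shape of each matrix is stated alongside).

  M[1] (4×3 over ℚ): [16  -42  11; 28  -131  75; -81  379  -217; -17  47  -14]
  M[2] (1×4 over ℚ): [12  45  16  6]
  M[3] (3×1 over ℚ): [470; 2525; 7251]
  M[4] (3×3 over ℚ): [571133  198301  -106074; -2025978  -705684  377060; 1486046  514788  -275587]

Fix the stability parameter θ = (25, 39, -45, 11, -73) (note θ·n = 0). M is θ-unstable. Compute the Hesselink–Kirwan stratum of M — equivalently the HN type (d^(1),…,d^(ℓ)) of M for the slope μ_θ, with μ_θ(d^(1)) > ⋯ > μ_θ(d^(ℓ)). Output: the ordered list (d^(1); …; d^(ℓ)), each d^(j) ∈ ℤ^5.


Via rank(M_{q-1}∘⋯∘M_p): M ≅ I[1,2]^2, I[1,5], I[2,2], I[4,5]^2.
μ_θ-semistable layers: μ^(1)=39; μ^(2)=25; μ^(3)=-43/5; μ^(4)=-31

((0, 3, 0, 0, 0); (2, 0, 0, 0, 0); (1, 1, 1, 1, 1); (0, 0, 0, 2, 2))


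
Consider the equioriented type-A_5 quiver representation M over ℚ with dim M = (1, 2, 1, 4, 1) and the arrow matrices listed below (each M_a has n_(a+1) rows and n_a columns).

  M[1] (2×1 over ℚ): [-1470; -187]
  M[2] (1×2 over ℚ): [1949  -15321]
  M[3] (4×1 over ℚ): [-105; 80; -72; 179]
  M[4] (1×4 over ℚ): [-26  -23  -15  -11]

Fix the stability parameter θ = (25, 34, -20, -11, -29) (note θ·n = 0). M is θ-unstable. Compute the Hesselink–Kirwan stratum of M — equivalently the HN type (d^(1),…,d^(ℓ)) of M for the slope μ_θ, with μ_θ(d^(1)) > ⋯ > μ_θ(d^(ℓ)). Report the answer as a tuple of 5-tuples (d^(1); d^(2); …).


Barcode: M ≅ I[1,5], I[2,2], I[4,4]^3. HN layers by μ_θ (3 steps, strictly decreasing):
  μ^(1)=34; μ^(2)=-1/5; μ^(3)=-11

((0, 1, 0, 0, 0); (1, 1, 1, 1, 1); (0, 0, 0, 3, 0))


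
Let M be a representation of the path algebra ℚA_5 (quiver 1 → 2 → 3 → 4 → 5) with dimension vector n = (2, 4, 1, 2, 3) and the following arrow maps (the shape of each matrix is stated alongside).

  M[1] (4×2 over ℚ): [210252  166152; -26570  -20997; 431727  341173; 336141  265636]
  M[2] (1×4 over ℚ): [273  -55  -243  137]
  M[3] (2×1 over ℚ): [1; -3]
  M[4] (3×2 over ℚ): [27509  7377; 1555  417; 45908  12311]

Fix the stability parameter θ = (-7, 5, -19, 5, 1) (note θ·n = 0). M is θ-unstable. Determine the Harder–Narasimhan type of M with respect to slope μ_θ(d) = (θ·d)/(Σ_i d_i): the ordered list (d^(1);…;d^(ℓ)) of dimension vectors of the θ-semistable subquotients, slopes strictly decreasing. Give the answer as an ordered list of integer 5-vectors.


Interval decomposition of M: I[1,2], I[1,5], I[2,2]^2, I[4,5], I[5,5].
HN type (ℓ=4): μ^(1)=5; μ^(2)=3; μ^(3)=1; μ^(4)=-7

((0, 3, 0, 0, 0); (0, 0, 0, 2, 2); (0, 0, 0, 0, 1); (2, 1, 1, 0, 0))


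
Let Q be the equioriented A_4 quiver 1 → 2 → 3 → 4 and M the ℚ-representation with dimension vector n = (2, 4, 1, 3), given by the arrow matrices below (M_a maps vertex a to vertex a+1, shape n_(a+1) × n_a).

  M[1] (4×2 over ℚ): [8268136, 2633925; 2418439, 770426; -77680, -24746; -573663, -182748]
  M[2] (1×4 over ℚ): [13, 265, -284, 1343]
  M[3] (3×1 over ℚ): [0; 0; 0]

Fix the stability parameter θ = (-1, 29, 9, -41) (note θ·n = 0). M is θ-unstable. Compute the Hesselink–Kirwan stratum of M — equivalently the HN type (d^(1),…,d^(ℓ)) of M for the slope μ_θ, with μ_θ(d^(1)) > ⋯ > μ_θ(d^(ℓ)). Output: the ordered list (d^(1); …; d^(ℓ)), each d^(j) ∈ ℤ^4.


Via rank(M_{q-1}∘⋯∘M_p): M ≅ I[1,2], I[1,3], I[2,2]^2, I[4,4]^3.
μ_θ-semistable layers: μ^(1)=29; μ^(2)=19; μ^(3)=-1; μ^(4)=-41

((0, 3, 0, 0); (0, 1, 1, 0); (2, 0, 0, 0); (0, 0, 0, 3))


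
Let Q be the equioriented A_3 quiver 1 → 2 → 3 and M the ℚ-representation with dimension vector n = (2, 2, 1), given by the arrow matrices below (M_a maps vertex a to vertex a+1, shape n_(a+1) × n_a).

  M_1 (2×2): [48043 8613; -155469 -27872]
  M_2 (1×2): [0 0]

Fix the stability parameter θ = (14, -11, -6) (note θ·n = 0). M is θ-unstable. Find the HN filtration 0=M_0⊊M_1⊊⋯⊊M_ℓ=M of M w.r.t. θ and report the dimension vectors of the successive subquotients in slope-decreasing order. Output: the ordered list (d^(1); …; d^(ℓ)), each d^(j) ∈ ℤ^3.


Interval decomposition of M: I[1,2]^2, I[3,3].
HN type (ℓ=2): μ^(1)=3/2; μ^(2)=-6

((2, 2, 0); (0, 0, 1))


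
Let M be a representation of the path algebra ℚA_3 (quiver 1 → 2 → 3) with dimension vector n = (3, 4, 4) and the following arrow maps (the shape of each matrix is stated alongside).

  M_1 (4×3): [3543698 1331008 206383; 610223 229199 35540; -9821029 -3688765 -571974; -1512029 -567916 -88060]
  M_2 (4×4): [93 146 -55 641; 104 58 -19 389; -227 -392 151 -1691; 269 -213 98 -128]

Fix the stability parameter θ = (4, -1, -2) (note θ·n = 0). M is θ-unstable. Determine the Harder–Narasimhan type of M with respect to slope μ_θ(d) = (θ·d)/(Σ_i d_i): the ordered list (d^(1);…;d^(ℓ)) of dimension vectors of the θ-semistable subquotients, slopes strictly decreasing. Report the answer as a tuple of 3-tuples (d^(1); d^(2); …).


Via rank(M_{q-1}∘⋯∘M_p): M ≅ I[1,3]^3, I[2,3].
μ_θ-semistable layers: μ^(1)=1/3; μ^(2)=-3/2

((3, 3, 3); (0, 1, 1))


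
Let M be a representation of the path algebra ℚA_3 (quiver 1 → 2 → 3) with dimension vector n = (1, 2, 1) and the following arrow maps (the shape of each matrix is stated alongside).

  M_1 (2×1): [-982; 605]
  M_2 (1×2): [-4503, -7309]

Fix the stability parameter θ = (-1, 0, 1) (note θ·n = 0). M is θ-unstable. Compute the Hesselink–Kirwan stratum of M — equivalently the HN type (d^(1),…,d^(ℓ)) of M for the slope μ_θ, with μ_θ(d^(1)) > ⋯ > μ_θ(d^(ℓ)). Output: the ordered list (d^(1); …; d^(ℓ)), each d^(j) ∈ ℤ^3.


Interval decomposition of M: I[1,3], I[2,2].
HN type (ℓ=3): μ^(1)=1; μ^(2)=0; μ^(3)=-1

((0, 0, 1); (0, 2, 0); (1, 0, 0))


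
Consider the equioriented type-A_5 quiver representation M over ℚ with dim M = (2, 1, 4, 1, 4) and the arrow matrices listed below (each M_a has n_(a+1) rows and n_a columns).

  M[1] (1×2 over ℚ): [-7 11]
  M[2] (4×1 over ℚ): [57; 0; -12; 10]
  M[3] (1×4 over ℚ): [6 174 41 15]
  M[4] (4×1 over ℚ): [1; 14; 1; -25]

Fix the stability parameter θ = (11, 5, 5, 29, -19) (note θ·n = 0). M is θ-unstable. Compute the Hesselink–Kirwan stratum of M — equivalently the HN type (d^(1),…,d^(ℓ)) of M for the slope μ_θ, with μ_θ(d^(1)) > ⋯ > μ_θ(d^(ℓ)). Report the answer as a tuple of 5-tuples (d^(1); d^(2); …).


Via rank(M_{q-1}∘⋯∘M_p): M ≅ I[1,1], I[1,3], I[3,3]^2, I[3,5], I[5,5]^3.
μ_θ-semistable layers: μ^(1)=11; μ^(2)=7; μ^(3)=5; μ^(4)=-19

((1, 0, 0, 0, 0); (1, 1, 1, 0, 0); (0, 0, 3, 1, 1); (0, 0, 0, 0, 3))


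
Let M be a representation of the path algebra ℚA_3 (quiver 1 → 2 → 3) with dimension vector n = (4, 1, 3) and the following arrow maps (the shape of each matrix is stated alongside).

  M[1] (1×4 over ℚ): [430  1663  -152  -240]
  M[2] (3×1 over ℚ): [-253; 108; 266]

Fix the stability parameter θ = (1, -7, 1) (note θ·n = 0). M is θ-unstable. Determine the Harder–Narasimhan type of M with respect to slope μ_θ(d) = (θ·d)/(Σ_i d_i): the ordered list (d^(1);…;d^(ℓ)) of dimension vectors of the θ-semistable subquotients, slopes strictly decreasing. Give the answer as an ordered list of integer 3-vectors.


Barcode: M ≅ I[1,1]^3, I[1,3], I[3,3]^2. HN layers by μ_θ (2 steps, strictly decreasing):
  μ^(1)=1; μ^(2)=-3

((3, 0, 3); (1, 1, 0))


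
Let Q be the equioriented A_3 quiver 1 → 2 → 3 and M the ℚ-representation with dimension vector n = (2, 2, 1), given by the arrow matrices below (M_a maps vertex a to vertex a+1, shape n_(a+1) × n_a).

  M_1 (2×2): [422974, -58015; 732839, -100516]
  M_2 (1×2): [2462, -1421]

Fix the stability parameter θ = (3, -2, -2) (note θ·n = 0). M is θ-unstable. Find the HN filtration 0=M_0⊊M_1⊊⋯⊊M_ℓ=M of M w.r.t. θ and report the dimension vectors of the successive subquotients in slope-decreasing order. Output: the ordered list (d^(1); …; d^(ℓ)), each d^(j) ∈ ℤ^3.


Barcode: M ≅ I[1,2], I[1,3]. HN layers by μ_θ (2 steps, strictly decreasing):
  μ^(1)=1/2; μ^(2)=-1/3

((1, 1, 0); (1, 1, 1))


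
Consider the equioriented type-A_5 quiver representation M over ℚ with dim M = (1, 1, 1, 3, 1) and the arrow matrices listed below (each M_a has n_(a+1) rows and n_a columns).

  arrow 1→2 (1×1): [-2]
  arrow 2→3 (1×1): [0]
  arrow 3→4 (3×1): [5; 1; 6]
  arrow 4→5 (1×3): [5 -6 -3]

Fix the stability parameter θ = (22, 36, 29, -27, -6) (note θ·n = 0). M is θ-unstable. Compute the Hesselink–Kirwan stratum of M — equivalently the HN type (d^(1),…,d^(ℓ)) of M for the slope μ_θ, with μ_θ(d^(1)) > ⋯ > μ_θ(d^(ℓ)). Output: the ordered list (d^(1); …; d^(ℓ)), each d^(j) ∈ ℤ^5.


Interval decomposition of M: I[1,2], I[3,5], I[4,4]^2.
HN type (ℓ=4): μ^(1)=36; μ^(2)=22; μ^(3)=-4/3; μ^(4)=-27

((0, 1, 0, 0, 0); (1, 0, 0, 0, 0); (0, 0, 1, 1, 1); (0, 0, 0, 2, 0))


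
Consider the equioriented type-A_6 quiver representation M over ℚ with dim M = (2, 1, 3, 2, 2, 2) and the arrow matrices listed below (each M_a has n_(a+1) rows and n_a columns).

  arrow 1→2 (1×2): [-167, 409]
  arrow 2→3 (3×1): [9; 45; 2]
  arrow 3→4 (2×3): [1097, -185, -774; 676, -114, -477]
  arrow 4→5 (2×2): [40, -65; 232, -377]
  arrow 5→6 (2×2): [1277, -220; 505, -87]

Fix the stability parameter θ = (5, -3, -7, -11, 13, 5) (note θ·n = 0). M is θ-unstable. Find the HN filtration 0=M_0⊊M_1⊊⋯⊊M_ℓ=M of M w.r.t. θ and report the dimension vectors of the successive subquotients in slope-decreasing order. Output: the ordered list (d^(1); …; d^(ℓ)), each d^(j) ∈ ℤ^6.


Barcode: M ≅ I[1,1], I[1,3], I[3,4], I[3,6], I[5,6]. HN layers by μ_θ (4 steps, strictly decreasing):
  μ^(1)=9; μ^(2)=5; μ^(3)=-5/3; μ^(4)=-9

((0, 0, 0, 0, 2, 2); (1, 0, 0, 0, 0, 0); (1, 1, 1, 0, 0, 0); (0, 0, 2, 2, 0, 0))


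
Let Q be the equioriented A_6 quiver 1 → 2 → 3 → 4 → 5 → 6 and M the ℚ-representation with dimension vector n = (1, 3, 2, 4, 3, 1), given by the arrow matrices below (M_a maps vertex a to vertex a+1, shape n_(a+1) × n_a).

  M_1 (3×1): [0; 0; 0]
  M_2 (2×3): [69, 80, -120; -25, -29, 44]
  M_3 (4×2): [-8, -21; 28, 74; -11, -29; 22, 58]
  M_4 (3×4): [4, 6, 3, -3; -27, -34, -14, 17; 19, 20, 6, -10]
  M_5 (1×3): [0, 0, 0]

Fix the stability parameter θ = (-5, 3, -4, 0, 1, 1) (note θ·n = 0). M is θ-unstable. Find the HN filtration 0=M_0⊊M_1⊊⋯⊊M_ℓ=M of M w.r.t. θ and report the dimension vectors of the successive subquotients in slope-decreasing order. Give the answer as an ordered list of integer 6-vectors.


Interval decomposition of M: I[1,1], I[2,2], I[2,5]^2, I[4,4], I[4,5], I[6,6].
HN type (ℓ=5): μ^(1)=3; μ^(2)=1; μ^(3)=0; μ^(4)=-1/2; μ^(5)=-5

((0, 1, 0, 0, 0, 0); (0, 0, 0, 0, 3, 1); (0, 0, 0, 4, 0, 0); (0, 2, 2, 0, 0, 0); (1, 0, 0, 0, 0, 0))
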